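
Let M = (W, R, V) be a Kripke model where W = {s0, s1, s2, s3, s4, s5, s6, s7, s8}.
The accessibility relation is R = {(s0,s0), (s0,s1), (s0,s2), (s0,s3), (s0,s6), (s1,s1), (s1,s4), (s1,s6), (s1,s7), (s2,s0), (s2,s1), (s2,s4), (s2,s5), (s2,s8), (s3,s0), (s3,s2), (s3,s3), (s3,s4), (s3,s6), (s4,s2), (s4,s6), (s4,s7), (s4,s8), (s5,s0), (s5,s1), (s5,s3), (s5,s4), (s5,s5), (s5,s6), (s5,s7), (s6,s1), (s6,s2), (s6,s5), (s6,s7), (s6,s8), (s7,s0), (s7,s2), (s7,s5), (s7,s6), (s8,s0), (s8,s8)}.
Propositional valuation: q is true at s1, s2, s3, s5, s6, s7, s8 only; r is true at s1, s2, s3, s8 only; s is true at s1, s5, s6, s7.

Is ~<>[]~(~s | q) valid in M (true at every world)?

Yes

Let φ = ~<>[]~(~s | q). Evaluate φ at each world:
  s0 (successors {s0, s1, s2, s3, s6}): φ is true.
  s1 (successors {s1, s4, s6, s7}): φ is true.
  s2 (successors {s0, s1, s4, s5, s8}): φ is true.
  s3 (successors {s0, s2, s3, s4, s6}): φ is true.
  s4 (successors {s2, s6, s7, s8}): φ is true.
  s5 (successors {s0, s1, s3, s4, s5, s6, s7}): φ is true.
  s6 (successors {s1, s2, s5, s7, s8}): φ is true.
  s7 (successors {s0, s2, s5, s6}): φ is true.
  s8 (successors {s0, s8}): φ is true.
For instance, at s6:
  At s6: <>[]~(~s | q) is false, so ~<>[]~(~s | q) is true.
    At s6: <>[]~(~s | q) requires []~(~s | q) at some successor in {s1, s2, s5, s7, s8}.
      At s1: []~(~s | q) is false.
      At s2: []~(~s | q) is false.
      At s5: []~(~s | q) is false.
      At s7: []~(~s | q) is false.
      At s8: []~(~s | q) is false.
    So <>[]~(~s | q) is false at s6.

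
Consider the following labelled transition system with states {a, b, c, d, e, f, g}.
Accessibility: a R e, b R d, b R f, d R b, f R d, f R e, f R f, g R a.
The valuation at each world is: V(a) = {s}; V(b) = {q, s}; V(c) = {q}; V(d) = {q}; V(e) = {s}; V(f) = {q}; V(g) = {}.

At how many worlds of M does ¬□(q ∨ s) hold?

Recall that □ψ holds at a world iff ψ holds at every accessible world, and ◇ψ holds iff ψ holds at some accessible world.
Let φ = ¬□(q ∨ s). Evaluate φ at each world:
  a (successors {e}): φ is false.
  b (successors {d, f}): φ is false.
  c (successors ∅): φ is false.
  d (successors {b}): φ is false.
  e (successors ∅): φ is false.
  f (successors {d, e, f}): φ is false.
  g (successors {a}): φ is false.
For instance, at d:
  At d: □(q ∨ s) is true, so ¬□(q ∨ s) is false.
    At d: □(q ∨ s) requires q ∨ s at every successor {b}.
      At b: q ∨ s is true.
    So □(q ∨ s) is true at d.
Satisfying worlds: none.

0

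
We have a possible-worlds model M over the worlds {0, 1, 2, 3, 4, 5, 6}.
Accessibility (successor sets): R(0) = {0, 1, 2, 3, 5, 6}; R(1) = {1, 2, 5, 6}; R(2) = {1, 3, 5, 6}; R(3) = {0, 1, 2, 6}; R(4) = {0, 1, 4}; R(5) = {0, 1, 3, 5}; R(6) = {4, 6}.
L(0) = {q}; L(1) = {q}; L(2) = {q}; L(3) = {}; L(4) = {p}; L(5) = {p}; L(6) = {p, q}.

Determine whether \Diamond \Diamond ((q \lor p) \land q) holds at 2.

Yes

Recall that \Diamond ψ holds at a world iff ψ holds at some accessible world.
At 2: \Diamond \Diamond ((q \lor p) \land q) requires \Diamond ((q \lor p) \land q) at some successor in {1, 3, 5, 6}.
  \Diamond ((q \lor p) \land q) holds at 1, so \Diamond \Diamond ((q \lor p) \land q) is true at 2.
    At 1: \Diamond ((q \lor p) \land q) requires (q \lor p) \land q at some successor in {1, 2, 5, 6}.
      (q \lor p) \land q holds at 1, so \Diamond ((q \lor p) \land q) is true at 1.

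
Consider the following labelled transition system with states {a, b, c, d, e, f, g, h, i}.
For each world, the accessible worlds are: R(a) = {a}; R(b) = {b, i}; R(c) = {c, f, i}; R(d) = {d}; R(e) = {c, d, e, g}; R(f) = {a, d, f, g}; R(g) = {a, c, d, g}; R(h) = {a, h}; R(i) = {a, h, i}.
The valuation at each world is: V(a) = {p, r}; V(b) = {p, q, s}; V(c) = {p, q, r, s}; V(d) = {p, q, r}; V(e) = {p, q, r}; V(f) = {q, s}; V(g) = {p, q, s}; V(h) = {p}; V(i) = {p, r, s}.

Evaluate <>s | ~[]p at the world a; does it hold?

No

Recall that []ψ holds at a world iff ψ holds at every accessible world, and <>ψ holds iff ψ holds at some accessible world.
At a: <>s is false, ~[]p is false, so <>s | ~[]p is false.
  At a: <>s requires s at some successor in {a}.
    At a: s is false.
  So <>s is false at a.
  At a: []p is true, so ~[]p is false.
    At a: []p requires p at every successor {a}.
      At a: p is true.
    So []p is true at a.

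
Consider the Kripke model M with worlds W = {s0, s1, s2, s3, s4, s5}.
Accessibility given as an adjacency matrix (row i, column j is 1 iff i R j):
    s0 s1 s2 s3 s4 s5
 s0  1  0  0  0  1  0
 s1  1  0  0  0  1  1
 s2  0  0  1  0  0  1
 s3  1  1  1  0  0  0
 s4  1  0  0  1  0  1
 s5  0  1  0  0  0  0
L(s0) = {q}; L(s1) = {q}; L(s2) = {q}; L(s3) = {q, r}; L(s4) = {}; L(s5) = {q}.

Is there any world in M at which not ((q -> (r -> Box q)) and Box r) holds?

Yes

Let φ = not ((q -> (r -> Box q)) and Box r). Evaluate φ at each world:
  s0 (successors {s0, s4}): φ is true.
  s1 (successors {s0, s4, s5}): φ is true.
  s2 (successors {s2, s5}): φ is true.
  s3 (successors {s0, s1, s2}): φ is true.
  s4 (successors {s0, s3, s5}): φ is true.
  s5 (successors {s1}): φ is true.
Detail at s0 (witness):
  At s0: (q -> (r -> Box q)) and Box r is false, so not ((q -> (r -> Box q)) and Box r) is true.
    At s0: q -> (r -> Box q) is true, Box r is false, so (q -> (r -> Box q)) and Box r is false.
      At s0: q is true, r -> Box q is true, so q -> (r -> Box q) is true.
      At s0: Box r requires r at every successor {s0, s4}.
        r fails at s0, so Box r is false at s0.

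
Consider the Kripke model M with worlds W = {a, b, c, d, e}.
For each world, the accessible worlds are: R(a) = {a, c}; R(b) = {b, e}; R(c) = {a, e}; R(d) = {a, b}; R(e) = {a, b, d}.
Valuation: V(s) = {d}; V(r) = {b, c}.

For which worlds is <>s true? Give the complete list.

Let φ = <>s. Evaluate φ at each world:
  a (successors {a, c}): φ is false.
  b (successors {b, e}): φ is false.
  c (successors {a, e}): φ is false.
  d (successors {a, b}): φ is false.
  e (successors {a, b, d}): φ is true.
For instance, at e:
  At e: <>s requires s at some successor in {a, b, d}.
    s holds at d, so <>s is true at e.
Satisfying worlds: {e}

e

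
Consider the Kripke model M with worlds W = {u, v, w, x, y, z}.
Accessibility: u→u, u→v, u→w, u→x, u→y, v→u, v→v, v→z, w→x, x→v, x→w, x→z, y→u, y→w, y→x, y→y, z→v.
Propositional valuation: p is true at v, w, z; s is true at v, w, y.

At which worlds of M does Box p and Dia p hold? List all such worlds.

x, z

Let φ = Box p and Dia p. Evaluate φ at each world:
  u (successors {u, v, w, x, y}): φ is false.
  v (successors {u, v, z}): φ is false.
  w (successors {x}): φ is false.
  x (successors {v, w, z}): φ is true.
  y (successors {u, w, x, y}): φ is false.
  z (successors {v}): φ is true.
For instance, at y:
  At y: Box p is false, Dia p is true, so Box p and Dia p is false.
    At y: Box p requires p at every successor {u, w, x, y}.
      p fails at u, so Box p is false at y.
    At y: Dia p requires p at some successor in {u, w, x, y}.
      p holds at w, so Dia p is true at y.
Satisfying worlds: {x, z}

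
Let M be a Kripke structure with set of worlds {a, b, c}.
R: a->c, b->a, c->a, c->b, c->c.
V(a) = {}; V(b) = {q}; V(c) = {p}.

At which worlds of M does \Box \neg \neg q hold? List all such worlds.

Let φ = \Box \neg \neg q. Evaluate φ at each world:
  a (successors {c}): φ is false.
  b (successors {a}): φ is false.
  c (successors {a, b, c}): φ is false.
For instance, at c:
  At c: \Box \neg \neg q requires \neg \neg q at every successor {a, b, c}.
    \neg \neg q fails at a, so \Box \neg \neg q is false at c.
Satisfying worlds: none.

none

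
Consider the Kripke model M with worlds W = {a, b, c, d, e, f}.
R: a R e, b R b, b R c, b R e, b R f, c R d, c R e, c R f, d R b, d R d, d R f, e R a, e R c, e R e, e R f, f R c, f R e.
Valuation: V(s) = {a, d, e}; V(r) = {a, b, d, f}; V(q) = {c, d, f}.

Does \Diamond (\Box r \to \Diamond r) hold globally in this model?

Yes

Let φ = \Diamond (\Box r \to \Diamond r). Evaluate φ at each world:
  a (successors {e}): φ is true.
  b (successors {b, c, e, f}): φ is true.
  c (successors {d, e, f}): φ is true.
  d (successors {b, d, f}): φ is true.
  e (successors {a, c, e, f}): φ is true.
  f (successors {c, e}): φ is true.
For instance, at b:
  At b: \Diamond (\Box r \to \Diamond r) requires \Box r \to \Diamond r at some successor in {b, c, e, f}.
    \Box r \to \Diamond r holds at b, so \Diamond (\Box r \to \Diamond r) is true at b.
      At b: \Box r is false, \Diamond r is true, so \Box r \to \Diamond r is true.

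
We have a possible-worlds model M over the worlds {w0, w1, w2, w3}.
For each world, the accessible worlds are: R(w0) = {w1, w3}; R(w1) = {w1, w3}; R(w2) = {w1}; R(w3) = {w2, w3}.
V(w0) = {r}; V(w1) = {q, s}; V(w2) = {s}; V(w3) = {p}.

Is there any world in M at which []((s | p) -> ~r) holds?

Yes

Recall that []ψ holds at a world iff ψ holds at every accessible world, and <>ψ holds iff ψ holds at some accessible world.
Let φ = []((s | p) -> ~r). Evaluate φ at each world:
  w0 (successors {w1, w3}): φ is true.
  w1 (successors {w1, w3}): φ is true.
  w2 (successors {w1}): φ is true.
  w3 (successors {w2, w3}): φ is true.
Detail at w0 (witness):
  At w0: []((s | p) -> ~r) requires (s | p) -> ~r at every successor {w1, w3}.
    At w1: (s | p) -> ~r is true.
    At w3: (s | p) -> ~r is true.
  So []((s | p) -> ~r) is true at w0.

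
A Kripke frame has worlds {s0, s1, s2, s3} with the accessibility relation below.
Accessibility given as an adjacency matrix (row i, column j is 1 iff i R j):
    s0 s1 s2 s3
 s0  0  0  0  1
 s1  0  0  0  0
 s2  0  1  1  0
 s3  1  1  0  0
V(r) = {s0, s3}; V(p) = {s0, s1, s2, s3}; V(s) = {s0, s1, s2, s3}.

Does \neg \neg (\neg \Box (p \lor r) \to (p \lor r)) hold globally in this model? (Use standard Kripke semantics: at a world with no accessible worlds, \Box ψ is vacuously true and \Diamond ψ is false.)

Let φ = \neg \neg (\neg \Box (p \lor r) \to (p \lor r)). Evaluate φ at each world:
  s0 (successors {s3}): φ is true.
  s1 (successors ∅): φ is true.
  s2 (successors {s1, s2}): φ is true.
  s3 (successors {s0, s1}): φ is true.
For instance, at s3:
  At s3: \neg (\neg \Box (p \lor r) \to (p \lor r)) is false, so \neg \neg (\neg \Box (p \lor r) \to (p \lor r)) is true.
    At s3: \neg \Box (p \lor r) \to (p \lor r) is true, so \neg (\neg \Box (p \lor r) \to (p \lor r)) is false.
      At s3: \neg \Box (p \lor r) is false, p \lor r is true, so \neg \Box (p \lor r) \to (p \lor r) is true.

Yes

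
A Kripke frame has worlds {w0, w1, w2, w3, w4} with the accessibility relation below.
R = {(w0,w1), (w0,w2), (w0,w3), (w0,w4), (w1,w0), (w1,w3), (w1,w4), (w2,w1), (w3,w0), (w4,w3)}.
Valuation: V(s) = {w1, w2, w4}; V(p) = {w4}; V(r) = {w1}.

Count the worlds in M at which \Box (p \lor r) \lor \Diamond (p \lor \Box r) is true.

Let φ = \Box (p \lor r) \lor \Diamond (p \lor \Box r). Evaluate φ at each world:
  w0 (successors {w1, w2, w3, w4}): φ is true.
  w1 (successors {w0, w3, w4}): φ is true.
  w2 (successors {w1}): φ is true.
  w3 (successors {w0}): φ is false.
  w4 (successors {w3}): φ is false.
For instance, at w0:
  At w0: \Box (p \lor r) is false, \Diamond (p \lor \Box r) is true, so \Box (p \lor r) \lor \Diamond (p \lor \Box r) is true.
    At w0: \Box (p \lor r) requires p \lor r at every successor {w1, w2, w3, w4}.
      p \lor r fails at w2, so \Box (p \lor r) is false at w0.
    At w0: \Diamond (p \lor \Box r) requires p \lor \Box r at some successor in {w1, w2, w3, w4}.
      p \lor \Box r holds at w2, so \Diamond (p \lor \Box r) is true at w0.
Satisfying worlds: {w0, w1, w2}

3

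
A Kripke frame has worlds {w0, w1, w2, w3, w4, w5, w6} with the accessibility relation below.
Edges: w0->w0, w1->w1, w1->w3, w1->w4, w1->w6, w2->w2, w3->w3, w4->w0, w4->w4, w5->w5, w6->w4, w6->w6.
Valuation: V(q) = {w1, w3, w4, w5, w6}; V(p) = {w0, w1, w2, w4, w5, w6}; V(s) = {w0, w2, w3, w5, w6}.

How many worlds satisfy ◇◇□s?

Let φ = ◇◇□s. Evaluate φ at each world:
  w0 (successors {w0}): φ is true.
  w1 (successors {w1, w3, w4, w6}): φ is true.
  w2 (successors {w2}): φ is true.
  w3 (successors {w3}): φ is true.
  w4 (successors {w0, w4}): φ is true.
  w5 (successors {w5}): φ is true.
  w6 (successors {w4, w6}): φ is true.
For instance, at w1:
  At w1: ◇◇□s requires ◇□s at some successor in {w1, w3, w4, w6}.
    ◇□s holds at w1, so ◇◇□s is true at w1.
      At w1: ◇□s requires □s at some successor in {w1, w3, w4, w6}.
        □s holds at w3, so ◇□s is true at w1.
Satisfying worlds: {w0, w1, w2, w3, w4, w5, w6}

7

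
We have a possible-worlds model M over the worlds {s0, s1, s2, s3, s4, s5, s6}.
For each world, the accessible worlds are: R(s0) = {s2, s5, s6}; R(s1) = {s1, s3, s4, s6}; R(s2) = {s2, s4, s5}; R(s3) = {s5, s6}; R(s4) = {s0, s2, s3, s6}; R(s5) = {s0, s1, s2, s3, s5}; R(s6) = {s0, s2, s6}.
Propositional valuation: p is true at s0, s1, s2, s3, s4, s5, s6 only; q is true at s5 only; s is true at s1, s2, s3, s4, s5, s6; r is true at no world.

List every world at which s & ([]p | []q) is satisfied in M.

s1, s2, s3, s4, s5, s6

Recall that []ψ holds at a world iff ψ holds at every accessible world, and <>ψ holds iff ψ holds at some accessible world.
Let φ = s & ([]p | []q). Evaluate φ at each world:
  s0 (successors {s2, s5, s6}): φ is false.
  s1 (successors {s1, s3, s4, s6}): φ is true.
  s2 (successors {s2, s4, s5}): φ is true.
  s3 (successors {s5, s6}): φ is true.
  s4 (successors {s0, s2, s3, s6}): φ is true.
  s5 (successors {s0, s1, s2, s3, s5}): φ is true.
  s6 (successors {s0, s2, s6}): φ is true.
For instance, at s3:
  At s3: s is true, []p | []q is true, so s & ([]p | []q) is true.
    At s3: []p is true, []q is false, so []p | []q is true.
      At s3: []p requires p at every successor {s5, s6}.
        At s5: p is true.
        At s6: p is true.
      So []p is true at s3.
      At s3: []q requires q at every successor {s5, s6}.
        q fails at s6, so []q is false at s3.
Satisfying worlds: {s1, s2, s3, s4, s5, s6}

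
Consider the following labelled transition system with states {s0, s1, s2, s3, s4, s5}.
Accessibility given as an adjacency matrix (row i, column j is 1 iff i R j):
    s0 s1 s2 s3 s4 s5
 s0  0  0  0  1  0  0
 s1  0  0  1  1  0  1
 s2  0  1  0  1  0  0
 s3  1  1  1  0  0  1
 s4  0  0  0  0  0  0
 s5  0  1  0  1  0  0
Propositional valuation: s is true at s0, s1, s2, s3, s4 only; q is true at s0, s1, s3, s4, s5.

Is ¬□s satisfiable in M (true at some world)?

Yes

Let φ = ¬□s. Evaluate φ at each world:
  s0 (successors {s3}): φ is false.
  s1 (successors {s2, s3, s5}): φ is true.
  s2 (successors {s1, s3}): φ is false.
  s3 (successors {s0, s1, s2, s5}): φ is true.
  s4 (successors ∅): φ is false.
  s5 (successors {s1, s3}): φ is false.
Detail at s1 (witness):
  At s1: □s is false, so ¬□s is true.
    At s1: □s requires s at every successor {s2, s3, s5}.
      s fails at s5, so □s is false at s1.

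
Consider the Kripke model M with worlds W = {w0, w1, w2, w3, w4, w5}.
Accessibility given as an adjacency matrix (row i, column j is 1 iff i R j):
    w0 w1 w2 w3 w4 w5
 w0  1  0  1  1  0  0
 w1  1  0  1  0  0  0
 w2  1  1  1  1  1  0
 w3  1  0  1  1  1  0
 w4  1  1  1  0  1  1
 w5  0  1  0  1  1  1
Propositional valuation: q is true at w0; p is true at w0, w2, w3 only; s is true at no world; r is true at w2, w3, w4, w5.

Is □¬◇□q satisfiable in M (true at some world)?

Recall that □ψ holds at a world iff ψ holds at every accessible world, and ◇ψ holds iff ψ holds at some accessible world.
Let φ = □¬◇□q. Evaluate φ at each world:
  w0 (successors {w0, w2, w3}): φ is true.
  w1 (successors {w0, w2}): φ is true.
  w2 (successors {w0, w1, w2, w3, w4}): φ is true.
  w3 (successors {w0, w2, w3, w4}): φ is true.
  w4 (successors {w0, w1, w2, w4, w5}): φ is true.
  w5 (successors {w1, w3, w4, w5}): φ is true.
Detail at w0 (witness):
  At w0: □¬◇□q requires ¬◇□q at every successor {w0, w2, w3}.
      At w0: ◇□q is false, so ¬◇□q is true.
      At w2: ◇□q is false, so ¬◇□q is true.
      At w3: ◇□q is false, so ¬◇□q is true.
  So □¬◇□q is true at w0.

Yes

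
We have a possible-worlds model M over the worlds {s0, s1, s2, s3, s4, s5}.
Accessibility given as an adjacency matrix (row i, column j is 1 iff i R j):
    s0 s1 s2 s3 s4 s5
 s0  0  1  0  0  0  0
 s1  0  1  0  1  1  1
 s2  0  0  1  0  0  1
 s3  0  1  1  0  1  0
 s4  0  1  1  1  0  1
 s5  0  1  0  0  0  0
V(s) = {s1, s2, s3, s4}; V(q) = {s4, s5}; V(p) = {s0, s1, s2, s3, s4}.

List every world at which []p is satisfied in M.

s0, s3, s5

Recall that []ψ holds at a world iff ψ holds at every accessible world, and <>ψ holds iff ψ holds at some accessible world.
Let φ = []p. Evaluate φ at each world:
  s0 (successors {s1}): φ is true.
  s1 (successors {s1, s3, s4, s5}): φ is false.
  s2 (successors {s2, s5}): φ is false.
  s3 (successors {s1, s2, s4}): φ is true.
  s4 (successors {s1, s2, s3, s5}): φ is false.
  s5 (successors {s1}): φ is true.
For instance, at s0:
  At s0: []p requires p at every successor {s1}.
    At s1: p is true.
  So []p is true at s0.
Satisfying worlds: {s0, s3, s5}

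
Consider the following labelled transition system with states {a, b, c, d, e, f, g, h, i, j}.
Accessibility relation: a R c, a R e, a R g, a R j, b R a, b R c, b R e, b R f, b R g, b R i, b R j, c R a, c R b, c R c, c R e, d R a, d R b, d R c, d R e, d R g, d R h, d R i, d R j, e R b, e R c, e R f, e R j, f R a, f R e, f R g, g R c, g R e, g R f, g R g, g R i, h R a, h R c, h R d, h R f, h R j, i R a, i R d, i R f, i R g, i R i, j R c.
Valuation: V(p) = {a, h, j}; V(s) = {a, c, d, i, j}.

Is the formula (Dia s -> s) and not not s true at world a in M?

Recall that Dia ψ holds at a world iff ψ holds at some accessible world.
At a: Dia s -> s is true, not not s is true, so (Dia s -> s) and not not s is true.
  At a: Dia s is true, s is true, so Dia s -> s is true.
    At a: Dia s requires s at some successor in {c, e, g, j}.
      s holds at c, so Dia s is true at a.

Yes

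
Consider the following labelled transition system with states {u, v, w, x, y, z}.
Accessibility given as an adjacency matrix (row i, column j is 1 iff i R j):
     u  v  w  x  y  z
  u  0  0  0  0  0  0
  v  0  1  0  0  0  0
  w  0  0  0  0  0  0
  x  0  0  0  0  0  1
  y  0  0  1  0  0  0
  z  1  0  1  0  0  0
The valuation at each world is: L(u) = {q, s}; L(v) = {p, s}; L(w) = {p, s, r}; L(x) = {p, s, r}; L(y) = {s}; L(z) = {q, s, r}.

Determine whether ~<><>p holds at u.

Yes

At u: <><>p is false, so ~<><>p is true.
  At u: no accessible worlds, so <><>p is false.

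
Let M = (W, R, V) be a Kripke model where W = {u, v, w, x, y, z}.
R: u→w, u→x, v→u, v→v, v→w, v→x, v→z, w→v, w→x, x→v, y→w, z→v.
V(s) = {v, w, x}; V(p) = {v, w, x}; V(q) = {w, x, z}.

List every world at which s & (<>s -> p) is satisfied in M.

v, w, x

Let φ = s & (<>s -> p). Evaluate φ at each world:
  u (successors {w, x}): φ is false.
  v (successors {u, v, w, x, z}): φ is true.
  w (successors {v, x}): φ is true.
  x (successors {v}): φ is true.
  y (successors {w}): φ is false.
  z (successors {v}): φ is false.
For instance, at x:
  At x: s is true, <>s -> p is true, so s & (<>s -> p) is true.
    At x: <>s is true, p is true, so <>s -> p is true.
      At x: <>s requires s at some successor in {v}.
        s holds at v, so <>s is true at x.
Satisfying worlds: {v, w, x}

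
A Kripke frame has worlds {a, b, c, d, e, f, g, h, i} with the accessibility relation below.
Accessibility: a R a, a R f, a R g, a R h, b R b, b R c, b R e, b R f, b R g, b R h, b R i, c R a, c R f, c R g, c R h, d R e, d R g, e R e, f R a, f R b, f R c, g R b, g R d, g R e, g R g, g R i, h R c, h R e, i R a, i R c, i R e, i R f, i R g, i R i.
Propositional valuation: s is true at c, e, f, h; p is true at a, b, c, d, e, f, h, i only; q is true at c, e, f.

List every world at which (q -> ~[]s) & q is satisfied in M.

c, f

Let φ = (q -> ~[]s) & q. Evaluate φ at each world:
  a (successors {a, f, g, h}): φ is false.
  b (successors {b, c, e, f, g, h, i}): φ is false.
  c (successors {a, f, g, h}): φ is true.
  d (successors {e, g}): φ is false.
  e (successors {e}): φ is false.
  f (successors {a, b, c}): φ is true.
  g (successors {b, d, e, g, i}): φ is false.
  h (successors {c, e}): φ is false.
  i (successors {a, c, e, f, g, i}): φ is false.
For instance, at h:
  At h: q -> ~[]s is true, q is false, so (q -> ~[]s) & q is false.
    At h: q is false, ~[]s is false, so q -> ~[]s is true.
      At h: []s is true, so ~[]s is false.
Satisfying worlds: {c, f}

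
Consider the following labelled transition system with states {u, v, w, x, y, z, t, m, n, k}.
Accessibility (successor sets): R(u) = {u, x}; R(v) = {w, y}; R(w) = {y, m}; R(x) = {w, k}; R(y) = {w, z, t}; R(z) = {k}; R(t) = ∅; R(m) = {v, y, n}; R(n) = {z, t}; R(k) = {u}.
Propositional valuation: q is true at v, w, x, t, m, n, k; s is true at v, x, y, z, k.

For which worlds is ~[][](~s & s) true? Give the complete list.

u, v, w, x, y, z, m, n, k

Let φ = ~[][](~s & s). Evaluate φ at each world:
  u (successors {u, x}): φ is true.
  v (successors {w, y}): φ is true.
  w (successors {y, m}): φ is true.
  x (successors {w, k}): φ is true.
  y (successors {w, z, t}): φ is true.
  z (successors {k}): φ is true.
  t (successors ∅): φ is false.
  m (successors {v, y, n}): φ is true.
  n (successors {z, t}): φ is true.
  k (successors {u}): φ is true.
For instance, at y:
  At y: [][](~s & s) is false, so ~[][](~s & s) is true.
    At y: [][](~s & s) requires [](~s & s) at every successor {w, z, t}.
      [](~s & s) fails at w, so [][](~s & s) is false at y.
Satisfying worlds: {u, v, w, x, y, z, m, n, k}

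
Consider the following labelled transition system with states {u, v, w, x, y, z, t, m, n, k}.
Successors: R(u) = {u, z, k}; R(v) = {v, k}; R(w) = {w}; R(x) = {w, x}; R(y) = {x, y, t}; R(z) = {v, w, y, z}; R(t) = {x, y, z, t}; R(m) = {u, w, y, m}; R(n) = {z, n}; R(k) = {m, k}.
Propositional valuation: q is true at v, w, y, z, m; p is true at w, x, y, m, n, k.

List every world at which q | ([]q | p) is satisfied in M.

v, w, x, y, z, m, n, k

Let φ = q | ([]q | p). Evaluate φ at each world:
  u (successors {u, z, k}): φ is false.
  v (successors {v, k}): φ is true.
  w (successors {w}): φ is true.
  x (successors {w, x}): φ is true.
  y (successors {x, y, t}): φ is true.
  z (successors {v, w, y, z}): φ is true.
  t (successors {x, y, z, t}): φ is false.
  m (successors {u, w, y, m}): φ is true.
  n (successors {z, n}): φ is true.
  k (successors {m, k}): φ is true.
For instance, at t:
  At t: q is false, []q | p is false, so q | ([]q | p) is false.
    At t: []q is false, p is false, so []q | p is false.
      At t: []q requires q at every successor {x, y, z, t}.
        q fails at x, so []q is false at t.
Satisfying worlds: {v, w, x, y, z, m, n, k}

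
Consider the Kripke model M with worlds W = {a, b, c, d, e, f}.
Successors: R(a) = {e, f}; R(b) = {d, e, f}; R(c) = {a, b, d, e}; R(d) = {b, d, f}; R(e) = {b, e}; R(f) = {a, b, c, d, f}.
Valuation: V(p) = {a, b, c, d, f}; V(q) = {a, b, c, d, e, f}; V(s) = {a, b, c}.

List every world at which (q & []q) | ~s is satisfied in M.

Let φ = (q & []q) | ~s. Evaluate φ at each world:
  a (successors {e, f}): φ is true.
  b (successors {d, e, f}): φ is true.
  c (successors {a, b, d, e}): φ is true.
  d (successors {b, d, f}): φ is true.
  e (successors {b, e}): φ is true.
  f (successors {a, b, c, d, f}): φ is true.
For instance, at c:
  At c: q & []q is true, ~s is false, so (q & []q) | ~s is true.
    At c: q is true, []q is true, so q & []q is true.
      At c: []q requires q at every successor {a, b, d, e}.
        At a: q is true.
        At b: q is true.
        At d: q is true.
        At e: q is true.
      So []q is true at c.
Satisfying worlds: {a, b, c, d, e, f}

a, b, c, d, e, f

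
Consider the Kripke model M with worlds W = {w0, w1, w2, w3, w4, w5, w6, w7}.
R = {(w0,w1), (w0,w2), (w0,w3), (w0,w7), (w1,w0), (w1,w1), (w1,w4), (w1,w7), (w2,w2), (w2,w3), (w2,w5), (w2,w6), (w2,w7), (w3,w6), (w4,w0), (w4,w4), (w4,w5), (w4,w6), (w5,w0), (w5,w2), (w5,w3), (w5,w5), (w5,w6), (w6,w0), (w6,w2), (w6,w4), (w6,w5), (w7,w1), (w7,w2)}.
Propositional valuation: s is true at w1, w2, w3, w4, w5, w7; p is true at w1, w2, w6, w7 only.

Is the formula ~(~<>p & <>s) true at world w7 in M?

Yes

At w7: ~<>p & <>s is false, so ~(~<>p & <>s) is true.
  At w7: ~<>p is false, <>s is true, so ~<>p & <>s is false.
    At w7: <>p is true, so ~<>p is false.
      At w7: <>p requires p at some successor in {w1, w2}.
        p holds at w1, so <>p is true at w7.
    At w7: <>s requires s at some successor in {w1, w2}.
      s holds at w1, so <>s is true at w7.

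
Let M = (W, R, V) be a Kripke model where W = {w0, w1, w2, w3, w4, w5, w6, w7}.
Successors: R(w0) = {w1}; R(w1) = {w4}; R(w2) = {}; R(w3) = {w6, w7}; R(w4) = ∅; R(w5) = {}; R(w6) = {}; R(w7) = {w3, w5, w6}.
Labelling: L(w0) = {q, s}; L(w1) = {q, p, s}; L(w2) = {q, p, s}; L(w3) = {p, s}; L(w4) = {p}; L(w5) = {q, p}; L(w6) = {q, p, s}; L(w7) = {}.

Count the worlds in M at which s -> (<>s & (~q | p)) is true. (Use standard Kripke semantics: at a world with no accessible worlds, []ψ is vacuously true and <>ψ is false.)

Let φ = s -> (<>s & (~q | p)). Evaluate φ at each world:
  w0 (successors {w1}): φ is false.
  w1 (successors {w4}): φ is false.
  w2 (successors ∅): φ is false.
  w3 (successors {w6, w7}): φ is true.
  w4 (successors ∅): φ is true.
  w5 (successors ∅): φ is true.
  w6 (successors ∅): φ is false.
  w7 (successors {w3, w5, w6}): φ is true.
For instance, at w1:
  At w1: s is true, <>s & (~q | p) is false, so s -> (<>s & (~q | p)) is false.
    At w1: <>s is false, ~q | p is true, so <>s & (~q | p) is false.
      At w1: <>s requires s at some successor in {w4}.
        At w4: s is false.
      So <>s is false at w1.
Satisfying worlds: {w3, w4, w5, w7}

4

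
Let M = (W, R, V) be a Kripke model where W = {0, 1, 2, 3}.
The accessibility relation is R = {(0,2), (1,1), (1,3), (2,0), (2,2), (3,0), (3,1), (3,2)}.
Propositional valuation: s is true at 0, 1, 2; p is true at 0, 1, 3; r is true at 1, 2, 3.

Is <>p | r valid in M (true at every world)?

Let φ = <>p | r. Evaluate φ at each world:
  0 (successors {2}): φ is false.
  1 (successors {1, 3}): φ is true.
  2 (successors {0, 2}): φ is true.
  3 (successors {0, 1, 2}): φ is true.
Detail at 0 (counterexample):
  At 0: <>p is false, r is false, so <>p | r is false.
    At 0: <>p requires p at some successor in {2}.
      At 2: p is false.
    So <>p is false at 0.

No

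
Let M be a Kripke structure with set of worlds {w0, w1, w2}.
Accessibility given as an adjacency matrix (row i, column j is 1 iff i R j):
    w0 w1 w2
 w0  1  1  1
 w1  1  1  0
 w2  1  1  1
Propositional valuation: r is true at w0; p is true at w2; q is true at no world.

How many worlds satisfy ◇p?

2

Let φ = ◇p. Evaluate φ at each world:
  w0 (successors {w0, w1, w2}): φ is true.
  w1 (successors {w0, w1}): φ is false.
  w2 (successors {w0, w1, w2}): φ is true.
For instance, at w2:
  At w2: ◇p requires p at some successor in {w0, w1, w2}.
    p holds at w2, so ◇p is true at w2.
Satisfying worlds: {w0, w2}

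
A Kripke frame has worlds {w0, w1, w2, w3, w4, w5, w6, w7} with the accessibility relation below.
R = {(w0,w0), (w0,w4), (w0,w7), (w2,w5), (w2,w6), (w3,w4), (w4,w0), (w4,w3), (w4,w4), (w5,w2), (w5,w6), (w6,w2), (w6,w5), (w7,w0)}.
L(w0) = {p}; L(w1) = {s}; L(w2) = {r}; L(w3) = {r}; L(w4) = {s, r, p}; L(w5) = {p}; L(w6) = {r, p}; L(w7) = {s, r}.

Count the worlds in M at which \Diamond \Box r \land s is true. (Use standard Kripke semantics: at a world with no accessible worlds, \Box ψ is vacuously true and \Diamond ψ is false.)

1

Let φ = \Diamond \Box r \land s. Evaluate φ at each world:
  w0 (successors {w0, w4, w7}): φ is false.
  w1 (successors ∅): φ is false.
  w2 (successors {w5, w6}): φ is false.
  w3 (successors {w4}): φ is false.
  w4 (successors {w0, w3, w4}): φ is true.
  w5 (successors {w2, w6}): φ is false.
  w6 (successors {w2, w5}): φ is false.
  w7 (successors {w0}): φ is false.
For instance, at w6:
  At w6: \Diamond \Box r is true, s is false, so \Diamond \Box r \land s is false.
    At w6: \Diamond \Box r requires \Box r at some successor in {w2, w5}.
      \Box r holds at w5, so \Diamond \Box r is true at w6.
Satisfying worlds: {w4}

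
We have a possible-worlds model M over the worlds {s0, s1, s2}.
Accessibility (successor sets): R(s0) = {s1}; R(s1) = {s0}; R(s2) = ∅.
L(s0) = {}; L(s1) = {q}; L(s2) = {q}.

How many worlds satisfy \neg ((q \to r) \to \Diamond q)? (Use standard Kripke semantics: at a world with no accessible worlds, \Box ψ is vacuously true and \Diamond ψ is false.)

0

Recall that \Diamond ψ holds at a world iff ψ holds at some accessible world.
Let φ = \neg ((q \to r) \to \Diamond q). Evaluate φ at each world:
  s0 (successors {s1}): φ is false.
  s1 (successors {s0}): φ is false.
  s2 (successors ∅): φ is false.
For instance, at s1:
  At s1: (q \to r) \to \Diamond q is true, so \neg ((q \to r) \to \Diamond q) is false.
    At s1: q \to r is false, \Diamond q is false, so (q \to r) \to \Diamond q is true.
      At s1: \Diamond q requires q at some successor in {s0}.
        At s0: q is false.
      So \Diamond q is false at s1.
Satisfying worlds: none.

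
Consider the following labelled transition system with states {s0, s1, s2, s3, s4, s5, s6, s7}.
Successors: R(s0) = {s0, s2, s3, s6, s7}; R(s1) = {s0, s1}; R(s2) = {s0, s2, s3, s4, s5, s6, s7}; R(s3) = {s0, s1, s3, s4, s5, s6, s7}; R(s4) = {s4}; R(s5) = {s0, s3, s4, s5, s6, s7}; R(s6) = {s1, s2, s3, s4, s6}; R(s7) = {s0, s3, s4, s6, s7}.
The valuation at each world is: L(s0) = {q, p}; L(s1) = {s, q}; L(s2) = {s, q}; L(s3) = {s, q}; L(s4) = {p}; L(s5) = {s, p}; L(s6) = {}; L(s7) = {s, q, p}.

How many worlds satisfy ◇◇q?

Let φ = ◇◇q. Evaluate φ at each world:
  s0 (successors {s0, s2, s3, s6, s7}): φ is true.
  s1 (successors {s0, s1}): φ is true.
  s2 (successors {s0, s2, s3, s4, s5, s6, s7}): φ is true.
  s3 (successors {s0, s1, s3, s4, s5, s6, s7}): φ is true.
  s4 (successors {s4}): φ is false.
  s5 (successors {s0, s3, s4, s5, s6, s7}): φ is true.
  s6 (successors {s1, s2, s3, s4, s6}): φ is true.
  s7 (successors {s0, s3, s4, s6, s7}): φ is true.
For instance, at s4:
  At s4: ◇◇q requires ◇q at some successor in {s4}.
    At s4: ◇q is false.
  So ◇◇q is false at s4.
Satisfying worlds: {s0, s1, s2, s3, s5, s6, s7}

7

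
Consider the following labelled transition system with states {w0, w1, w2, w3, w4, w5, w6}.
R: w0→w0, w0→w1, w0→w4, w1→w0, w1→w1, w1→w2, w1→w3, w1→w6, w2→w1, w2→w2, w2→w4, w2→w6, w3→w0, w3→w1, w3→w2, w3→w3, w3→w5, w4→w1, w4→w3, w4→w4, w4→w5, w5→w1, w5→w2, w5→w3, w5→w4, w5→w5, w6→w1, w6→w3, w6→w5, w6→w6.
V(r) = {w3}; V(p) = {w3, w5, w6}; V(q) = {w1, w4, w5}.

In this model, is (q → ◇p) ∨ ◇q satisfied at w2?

Yes

At w2: q → ◇p is true, ◇q is true, so (q → ◇p) ∨ ◇q is true.
  At w2: q is false, ◇p is true, so q → ◇p is true.
    At w2: ◇p requires p at some successor in {w1, w2, w4, w6}.
      p holds at w6, so ◇p is true at w2.
  At w2: ◇q requires q at some successor in {w1, w2, w4, w6}.
    q holds at w1, so ◇q is true at w2.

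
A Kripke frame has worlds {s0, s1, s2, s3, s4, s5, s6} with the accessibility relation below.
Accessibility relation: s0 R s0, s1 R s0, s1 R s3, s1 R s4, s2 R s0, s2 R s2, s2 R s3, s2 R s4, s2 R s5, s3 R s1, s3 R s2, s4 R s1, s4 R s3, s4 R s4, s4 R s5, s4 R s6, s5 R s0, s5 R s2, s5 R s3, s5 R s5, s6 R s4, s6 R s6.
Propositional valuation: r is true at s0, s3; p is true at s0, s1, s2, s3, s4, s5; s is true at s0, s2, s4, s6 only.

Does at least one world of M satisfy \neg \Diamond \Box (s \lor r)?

No

Let φ = \neg \Diamond \Box (s \lor r). Evaluate φ at each world:
  s0 (successors {s0}): φ is false.
  s1 (successors {s0, s3, s4}): φ is false.
  s2 (successors {s0, s2, s3, s4, s5}): φ is false.
  s3 (successors {s1, s2}): φ is false.
  s4 (successors {s1, s3, s4, s5, s6}): φ is false.
  s5 (successors {s0, s2, s3, s5}): φ is false.
  s6 (successors {s4, s6}): φ is false.
For instance, at s4:
  At s4: \Diamond \Box (s \lor r) is true, so \neg \Diamond \Box (s \lor r) is false.
    At s4: \Diamond \Box (s \lor r) requires \Box (s \lor r) at some successor in {s1, s3, s4, s5, s6}.
      \Box (s \lor r) holds at s1, so \Diamond \Box (s \lor r) is true at s4.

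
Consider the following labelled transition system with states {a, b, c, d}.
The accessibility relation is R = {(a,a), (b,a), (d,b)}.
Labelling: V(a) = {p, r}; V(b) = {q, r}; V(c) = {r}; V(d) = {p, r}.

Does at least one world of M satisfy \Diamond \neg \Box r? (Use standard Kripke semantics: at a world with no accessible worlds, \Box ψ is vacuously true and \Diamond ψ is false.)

Let φ = \Diamond \neg \Box r. Evaluate φ at each world:
  a (successors {a}): φ is false.
  b (successors {a}): φ is false.
  c (successors ∅): φ is false.
  d (successors {b}): φ is false.
For instance, at a:
  At a: \Diamond \neg \Box r requires \neg \Box r at some successor in {a}.
    At a: \neg \Box r is false.
  So \Diamond \neg \Box r is false at a.

No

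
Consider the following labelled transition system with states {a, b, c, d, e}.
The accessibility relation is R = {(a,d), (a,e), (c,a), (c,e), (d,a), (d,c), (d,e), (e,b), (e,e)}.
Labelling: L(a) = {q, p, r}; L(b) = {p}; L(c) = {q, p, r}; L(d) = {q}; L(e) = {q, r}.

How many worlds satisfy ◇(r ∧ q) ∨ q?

4

Let φ = ◇(r ∧ q) ∨ q. Evaluate φ at each world:
  a (successors {d, e}): φ is true.
  b (successors ∅): φ is false.
  c (successors {a, e}): φ is true.
  d (successors {a, c, e}): φ is true.
  e (successors {b, e}): φ is true.
For instance, at d:
  At d: ◇(r ∧ q) is true, q is true, so ◇(r ∧ q) ∨ q is true.
    At d: ◇(r ∧ q) requires r ∧ q at some successor in {a, c, e}.
      r ∧ q holds at a, so ◇(r ∧ q) is true at d.
Satisfying worlds: {a, c, d, e}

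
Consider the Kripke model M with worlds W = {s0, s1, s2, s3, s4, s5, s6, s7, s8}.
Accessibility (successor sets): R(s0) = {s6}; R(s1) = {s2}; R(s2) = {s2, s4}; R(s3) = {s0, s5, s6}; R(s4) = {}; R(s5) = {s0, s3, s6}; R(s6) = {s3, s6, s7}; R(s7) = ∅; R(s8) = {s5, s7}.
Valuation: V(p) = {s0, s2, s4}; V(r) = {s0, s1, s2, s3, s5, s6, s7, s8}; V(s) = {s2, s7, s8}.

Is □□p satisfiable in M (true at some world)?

Let φ = □□p. Evaluate φ at each world:
  s0 (successors {s6}): φ is false.
  s1 (successors {s2}): φ is true.
  s2 (successors {s2, s4}): φ is true.
  s3 (successors {s0, s5, s6}): φ is false.
  s4 (successors ∅): φ is true.
  s5 (successors {s0, s3, s6}): φ is false.
  s6 (successors {s3, s6, s7}): φ is false.
  s7 (successors ∅): φ is true.
  s8 (successors {s5, s7}): φ is false.
Detail at s1 (witness):
  At s1: □□p requires □p at every successor {s2}.
      At s2: □p requires p at every successor {s2, s4}.
        At s2: p is true.
        At s4: p is true.
      So □p is true at s2.
  So □□p is true at s1.

Yes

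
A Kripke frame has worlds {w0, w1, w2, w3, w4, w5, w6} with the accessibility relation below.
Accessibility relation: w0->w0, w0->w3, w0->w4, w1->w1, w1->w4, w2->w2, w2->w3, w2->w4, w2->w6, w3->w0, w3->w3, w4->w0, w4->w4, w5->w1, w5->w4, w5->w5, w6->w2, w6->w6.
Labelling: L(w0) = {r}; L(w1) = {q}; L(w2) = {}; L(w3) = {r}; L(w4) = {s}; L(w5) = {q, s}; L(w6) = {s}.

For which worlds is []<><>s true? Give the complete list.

w0, w1, w2, w3, w4, w5, w6

Let φ = []<><>s. Evaluate φ at each world:
  w0 (successors {w0, w3, w4}): φ is true.
  w1 (successors {w1, w4}): φ is true.
  w2 (successors {w2, w3, w4, w6}): φ is true.
  w3 (successors {w0, w3}): φ is true.
  w4 (successors {w0, w4}): φ is true.
  w5 (successors {w1, w4, w5}): φ is true.
  w6 (successors {w2, w6}): φ is true.
For instance, at w6:
  At w6: []<><>s requires <><>s at every successor {w2, w6}.
      At w2: <><>s requires <>s at some successor in {w2, w3, w4, w6}.
        <>s holds at w2, so <><>s is true at w2.
      At w6: <><>s requires <>s at some successor in {w2, w6}.
        <>s holds at w2, so <><>s is true at w6.
  So []<><>s is true at w6.
Satisfying worlds: {w0, w1, w2, w3, w4, w5, w6}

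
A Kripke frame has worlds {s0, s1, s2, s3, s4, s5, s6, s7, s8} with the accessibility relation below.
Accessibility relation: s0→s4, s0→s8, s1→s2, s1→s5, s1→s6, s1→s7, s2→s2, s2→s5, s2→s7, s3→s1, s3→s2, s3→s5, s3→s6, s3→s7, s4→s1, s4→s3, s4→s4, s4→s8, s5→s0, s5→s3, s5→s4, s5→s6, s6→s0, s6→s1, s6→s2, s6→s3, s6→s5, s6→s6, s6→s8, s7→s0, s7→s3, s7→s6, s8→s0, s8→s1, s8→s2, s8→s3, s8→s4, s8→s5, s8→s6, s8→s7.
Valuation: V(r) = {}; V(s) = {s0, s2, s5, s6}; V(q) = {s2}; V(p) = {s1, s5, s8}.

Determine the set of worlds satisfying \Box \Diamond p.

Let φ = \Box \Diamond p. Evaluate φ at each world:
  s0 (successors {s4, s8}): φ is true.
  s1 (successors {s2, s5, s6, s7}): φ is false.
  s2 (successors {s2, s5, s7}): φ is false.
  s3 (successors {s1, s2, s5, s6, s7}): φ is false.
  s4 (successors {s1, s3, s4, s8}): φ is true.
  s5 (successors {s0, s3, s4, s6}): φ is true.
  s6 (successors {s0, s1, s2, s3, s5, s6, s8}): φ is false.
  s7 (successors {s0, s3, s6}): φ is true.
  s8 (successors {s0, s1, s2, s3, s4, s5, s6, s7}): φ is false.
For instance, at s3:
  At s3: \Box \Diamond p requires \Diamond p at every successor {s1, s2, s5, s6, s7}.
    \Diamond p fails at s5, so \Box \Diamond p is false at s3.
      At s5: \Diamond p requires p at some successor in {s0, s3, s4, s6}.
        At s0: p is false.
        At s3: p is false.
        At s4: p is false.
        At s6: p is false.
      So \Diamond p is false at s5.
Satisfying worlds: {s0, s4, s5, s7}

s0, s4, s5, s7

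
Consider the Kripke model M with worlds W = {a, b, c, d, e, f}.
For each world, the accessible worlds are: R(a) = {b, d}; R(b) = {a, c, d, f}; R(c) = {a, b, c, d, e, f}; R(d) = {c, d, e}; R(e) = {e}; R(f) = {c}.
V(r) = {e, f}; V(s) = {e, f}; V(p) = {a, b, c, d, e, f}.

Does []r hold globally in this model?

Let φ = []r. Evaluate φ at each world:
  a (successors {b, d}): φ is false.
  b (successors {a, c, d, f}): φ is false.
  c (successors {a, b, c, d, e, f}): φ is false.
  d (successors {c, d, e}): φ is false.
  e (successors {e}): φ is true.
  f (successors {c}): φ is false.
Detail at a (counterexample):
  At a: []r requires r at every successor {b, d}.
    r fails at b, so []r is false at a.

No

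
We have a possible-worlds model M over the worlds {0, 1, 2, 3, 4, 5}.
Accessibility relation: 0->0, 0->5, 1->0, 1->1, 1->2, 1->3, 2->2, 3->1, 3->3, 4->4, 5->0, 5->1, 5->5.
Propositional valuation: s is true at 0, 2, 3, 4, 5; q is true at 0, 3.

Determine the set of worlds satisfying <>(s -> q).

Let φ = <>(s -> q). Evaluate φ at each world:
  0 (successors {0, 5}): φ is true.
  1 (successors {0, 1, 2, 3}): φ is true.
  2 (successors {2}): φ is false.
  3 (successors {1, 3}): φ is true.
  4 (successors {4}): φ is false.
  5 (successors {0, 1, 5}): φ is true.
For instance, at 3:
  At 3: <>(s -> q) requires s -> q at some successor in {1, 3}.
    s -> q holds at 1, so <>(s -> q) is true at 3.
Satisfying worlds: {0, 1, 3, 5}

0, 1, 3, 5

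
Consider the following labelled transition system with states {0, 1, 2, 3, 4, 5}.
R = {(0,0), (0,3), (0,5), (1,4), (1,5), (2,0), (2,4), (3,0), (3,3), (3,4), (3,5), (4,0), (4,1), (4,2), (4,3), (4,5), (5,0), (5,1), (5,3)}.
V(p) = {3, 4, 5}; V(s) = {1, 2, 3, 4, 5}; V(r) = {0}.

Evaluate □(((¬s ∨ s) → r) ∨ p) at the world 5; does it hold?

No

Recall that □ψ holds at a world iff ψ holds at every accessible world, and ◇ψ holds iff ψ holds at some accessible world.
At 5: □(((¬s ∨ s) → r) ∨ p) requires ((¬s ∨ s) → r) ∨ p at every successor {0, 1, 3}.
  ((¬s ∨ s) → r) ∨ p fails at 1, so □(((¬s ∨ s) → r) ∨ p) is false at 5.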